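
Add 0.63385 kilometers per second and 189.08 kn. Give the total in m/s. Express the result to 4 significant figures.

731.1 m/s

0.63385 km/s = 633.850 m/s and 189.08 kn = 97.2712 m/s.
633.850 + 97.2712 ≈ 731.1 m/s.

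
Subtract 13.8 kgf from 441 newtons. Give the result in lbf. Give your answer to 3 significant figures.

441 N = 99.1407 lbf and 13.8 kgf = 30.4238 lbf.
99.1407 − 30.4238 ≈ 68.7 lbf.

68.7 lbf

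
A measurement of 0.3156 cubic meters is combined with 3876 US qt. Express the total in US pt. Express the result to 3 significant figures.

0.3156 m³ = 666.982 US pt and 3876 US qt = 7752.00 US pt.
666.982 + 7752.00 ≈ 8420 US pt.

8420 US pt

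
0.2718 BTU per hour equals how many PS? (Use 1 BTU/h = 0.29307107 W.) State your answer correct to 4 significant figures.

0.0001083 metric horsepower

1 BTU per hour = 0.000398466 PS.
Then 0.2718 × 0.000398466 ≈ 0.0001083 PS.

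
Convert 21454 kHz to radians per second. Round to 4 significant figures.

1 kilohertz = 6283.19 radians per second.
Thus 21454 × 6283.19 ≈ 1.348 × 10^8 rad/s.

1.348 × 10^8 rad/s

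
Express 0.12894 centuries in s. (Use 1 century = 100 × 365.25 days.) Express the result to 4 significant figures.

4.069e+8 seconds

1 century = 3.15576e+9 s.
So 0.12894 × 3.15576e+9 ≈ 4.069e+8 s.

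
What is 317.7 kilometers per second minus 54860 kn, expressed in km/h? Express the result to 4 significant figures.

1.042 × 10^6 km/h

317.7 km/s = 1.14372 × 10^6 km/h and 54860 kn = 101601 km/h.
1.14372 × 10^6 − 101601 ≈ 1.042 × 10^6 km/h.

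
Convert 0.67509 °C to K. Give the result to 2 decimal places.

K = °C + 273.15.
Applying the formula gives 273.83 K.

273.83 K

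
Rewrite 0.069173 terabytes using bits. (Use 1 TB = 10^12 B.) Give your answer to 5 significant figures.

5.5338 × 10^11 bit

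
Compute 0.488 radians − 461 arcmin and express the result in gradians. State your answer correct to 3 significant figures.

22.5 gradians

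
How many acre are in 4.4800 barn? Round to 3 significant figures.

1.11 × 10^-31 acres

1 barn = 2.47105 × 10^-32 acre.
Then 4.4800 × 2.47105 × 10^-32 ≈ 1.11 × 10^-31 acre.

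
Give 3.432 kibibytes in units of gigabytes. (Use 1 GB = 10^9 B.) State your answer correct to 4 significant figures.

1 KiB = 1.02400e-6 gigabytes.
3.432 × 1.02400e-6 ≈ 3.514e-6 GB.

3.514e-6 GB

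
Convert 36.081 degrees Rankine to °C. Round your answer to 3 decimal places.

-253.105 degrees Celsius

°R = (°C + 273.15) × 9/5.
Applying the formula gives -253.105 °C.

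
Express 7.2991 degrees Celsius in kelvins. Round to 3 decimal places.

280.449 kelvins

K = °C + 273.15.
Applying the formula gives 280.449 K.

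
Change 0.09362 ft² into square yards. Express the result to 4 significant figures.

1 ft² = 0.111111 yd².
Thus 0.09362 × 0.111111 ≈ 0.01040 yd².

0.01040 yd²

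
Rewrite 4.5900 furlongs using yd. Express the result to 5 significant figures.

1 furlong = 220.000 yd.
So 4.5900 × 220.000 ≈ 1009.8 yd.

1009.8 yards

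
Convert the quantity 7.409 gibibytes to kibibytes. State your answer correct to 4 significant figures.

1 GiB = 1.04858 × 10^6 KiB.
Then 7.409 × 1.04858 × 10^6 ≈ 7.769 × 10^6 KiB.

7.769 × 10^6 KiB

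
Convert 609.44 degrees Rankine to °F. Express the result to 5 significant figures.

°R = °F + 459.67.
Applying the formula gives 149.77 °F.

149.77 °F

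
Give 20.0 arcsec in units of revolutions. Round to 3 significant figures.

1.54e-5 revolutions

1 arcsecond = 7.71605e-7 revolutions.
Then 20.0 × 7.71605e-7 ≈ 1.54e-5 rev.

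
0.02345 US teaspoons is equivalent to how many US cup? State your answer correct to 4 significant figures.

0.0004885 US cup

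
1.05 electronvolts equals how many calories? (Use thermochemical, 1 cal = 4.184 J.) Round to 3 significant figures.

4.02 × 10^-20 cal

1 electronvolt = 3.82929 × 10^-20 cal.
So 1.05 × 3.82929 × 10^-20 ≈ 4.02 × 10^-20 cal.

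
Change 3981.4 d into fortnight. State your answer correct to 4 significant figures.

284.4 fortnights

1 d = 0.0714286 fortnight.
Thus 3981.4 × 0.0714286 ≈ 284.4 fortnight.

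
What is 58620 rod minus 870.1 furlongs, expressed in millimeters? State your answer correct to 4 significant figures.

1.198 × 10^8 millimeters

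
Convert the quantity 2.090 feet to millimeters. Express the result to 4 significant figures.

1 ft = 304.800 millimeters.
2.090 × 304.800 ≈ 637.0 mm.

637.0 millimeters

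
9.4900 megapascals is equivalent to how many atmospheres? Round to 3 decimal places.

1 MPa = 9.86923 atmospheres.
9.4900 × 9.86923 ≈ 93.659 atm.

93.659 atm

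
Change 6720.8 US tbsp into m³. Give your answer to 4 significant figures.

1 US tablespoon = 1.47868 × 10^-5 m³.
Then 6720.8 × 1.47868 × 10^-5 ≈ 0.09938 m³.

0.09938 cubic meters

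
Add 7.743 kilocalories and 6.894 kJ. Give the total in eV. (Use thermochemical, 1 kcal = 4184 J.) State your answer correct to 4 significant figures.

7.743 kcal = 2.02204e+23 eV and 6.894 kJ = 4.30290e+22 eV.
2.02204e+23 + 4.30290e+22 ≈ 2.452e+23 eV.

2.452e+23 eV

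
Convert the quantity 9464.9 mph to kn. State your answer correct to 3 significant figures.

8220 kn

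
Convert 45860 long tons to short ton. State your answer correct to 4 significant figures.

51360 short ton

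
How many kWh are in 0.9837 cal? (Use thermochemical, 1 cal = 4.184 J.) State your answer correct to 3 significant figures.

1 cal = 1.16222e-6 kWh.
0.9837 × 1.16222e-6 ≈ 1.14e-6 kWh.

1.14e-6 kWh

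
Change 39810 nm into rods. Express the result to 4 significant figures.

7.916e-6 rods

1 nanometer = 1.98839e-10 rod.
So 39810 × 1.98839e-10 ≈ 7.916e-6 rod.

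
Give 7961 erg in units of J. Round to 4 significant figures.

1 erg = 1.00000e-7 J.
Then 7961 × 1.00000e-7 ≈ 0.0007961 J.

0.0007961 joules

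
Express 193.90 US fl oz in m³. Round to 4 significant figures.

1 US fl oz = 2.95735e-5 m³.
So 193.90 × 2.95735e-5 ≈ 0.005734 m³.

0.005734 m³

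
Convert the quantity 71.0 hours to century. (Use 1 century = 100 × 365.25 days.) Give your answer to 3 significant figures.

8.10e-5 century

1 hour = 1.14077e-6 century.
So 71.0 × 1.14077e-6 ≈ 8.10e-5 century.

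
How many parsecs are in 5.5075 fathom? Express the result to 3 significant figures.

3.26 × 10^-16 pc

1 fathom = 5.92674 × 10^-17 parsecs.
5.5075 × 5.92674 × 10^-17 ≈ 3.26 × 10^-16 pc.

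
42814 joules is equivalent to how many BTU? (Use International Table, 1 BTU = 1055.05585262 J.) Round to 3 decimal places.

40.580 British thermal units

1 joule = 0.000947817 British thermal units.
42814 × 0.000947817 ≈ 40.580 BTU.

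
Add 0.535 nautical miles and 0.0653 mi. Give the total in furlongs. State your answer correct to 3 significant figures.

5.45 furlongs

0.535 nmi = 4.92534 furlong and 0.0653 mi = 0.522400 furlong.
4.92534 + 0.522400 ≈ 5.45 furlong.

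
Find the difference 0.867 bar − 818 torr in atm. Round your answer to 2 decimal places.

-0.22 atmospheres

0.867 bar = 0.855662 atm and 818 torr = 1.07632 atm.
0.855662 − 1.07632 ≈ -0.22 atm.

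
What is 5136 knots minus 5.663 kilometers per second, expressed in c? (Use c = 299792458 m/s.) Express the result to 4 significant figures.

-1.008 × 10^-5 times the speed of light

5136 kn = 8.81339 × 10^-6 c and 5.663 km/s = 1.88897 × 10^-5 c.
8.81339 × 10^-6 − 1.88897 × 10^-5 ≈ -1.008 × 10^-5 c.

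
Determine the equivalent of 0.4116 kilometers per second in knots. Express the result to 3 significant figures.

800 knots

1 kilometer per second = 1943.84 kn.
So 0.4116 × 1943.84 ≈ 800 kn.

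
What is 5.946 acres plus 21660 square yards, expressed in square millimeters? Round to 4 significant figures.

4.217e+10 square millimeters

5.946 acre = 2.40626e+10 mm² and 21660 yd² = 1.81105e+10 mm².
2.40626e+10 + 1.81105e+10 ≈ 4.217e+10 mm².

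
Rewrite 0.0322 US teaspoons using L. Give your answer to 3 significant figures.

0.000159 liters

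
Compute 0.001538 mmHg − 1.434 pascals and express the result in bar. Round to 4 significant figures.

-1.229 × 10^-5 bar

0.001538 mmHg = 2.05050 × 10^-6 bar and 1.434 Pa = 1.43400 × 10^-5 bar.
2.05050 × 10^-6 − 1.43400 × 10^-5 ≈ -1.229 × 10^-5 bar.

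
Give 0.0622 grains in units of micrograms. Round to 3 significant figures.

4030 μg

1 grain = 64798.9 micrograms.
0.0622 × 64798.9 ≈ 4030 μg.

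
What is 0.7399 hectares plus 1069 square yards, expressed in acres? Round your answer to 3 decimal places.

0.7399 ha = 1.82833 acre and 1069 yd² = 0.220868 acre.
1.82833 + 0.220868 ≈ 2.049 acre.

2.049 acres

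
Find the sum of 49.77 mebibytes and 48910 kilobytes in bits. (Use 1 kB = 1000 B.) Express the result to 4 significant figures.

49.77 MiB = 4.17501e+8 bit and 48910 kB = 3.91280e+8 bit.
4.17501e+8 + 3.91280e+8 ≈ 8.088e+8 bit.

8.088e+8 bit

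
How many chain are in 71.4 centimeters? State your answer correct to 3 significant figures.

0.0355 chain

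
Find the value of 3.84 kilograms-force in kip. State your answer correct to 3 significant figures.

1 kgf = 0.00220462 kips.
Then 3.84 × 0.00220462 ≈ 0.00847 kip.

0.00847 kips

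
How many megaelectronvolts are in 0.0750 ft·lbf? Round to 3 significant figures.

6.35 × 10^11 megaelectronvolts

1 ft·lbf = 8.46235 × 10^12 MeV.
Thus 0.0750 × 8.46235 × 10^12 ≈ 6.35 × 10^11 MeV.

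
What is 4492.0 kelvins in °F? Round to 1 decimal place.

7625.9 °F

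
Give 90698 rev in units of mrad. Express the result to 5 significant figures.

1 revolution = 6283.19 milliradians.
Then 90698 × 6283.19 ≈ 5.6987 × 10^8 mrad.

5.6987 × 10^8 milliradians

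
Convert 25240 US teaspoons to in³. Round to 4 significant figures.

7592 in³

1 US tsp = 0.300781 in³.
Then 25240 × 0.300781 ≈ 7592 in³.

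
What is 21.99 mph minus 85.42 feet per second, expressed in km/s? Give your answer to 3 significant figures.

-0.0162 km/s

21.99 mph = 0.00983041 km/s and 85.42 ft/s = 0.0260360 km/s.
0.00983041 − 0.0260360 ≈ -0.0162 km/s.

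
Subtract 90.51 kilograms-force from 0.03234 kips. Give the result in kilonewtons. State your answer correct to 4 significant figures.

0.03234 kip = 0.143855 kN and 90.51 kgf = 0.887600 kN.
0.143855 − 0.887600 ≈ -0.7437 kN.

-0.7437 kilonewtons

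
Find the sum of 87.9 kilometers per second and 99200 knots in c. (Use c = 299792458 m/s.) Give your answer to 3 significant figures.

0.000463 times the speed of light

87.9 km/s = 0.000293203 c and 99200 kn = 0.000170227 c.
0.000293203 + 0.000170227 ≈ 0.000463 c.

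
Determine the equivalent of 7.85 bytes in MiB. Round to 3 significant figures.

1 byte = 9.53674 × 10^-7 mebibytes.
Thus 7.85 × 9.53674 × 10^-7 ≈ 7.49 × 10^-6 MiB.

7.49 × 10^-6 MiB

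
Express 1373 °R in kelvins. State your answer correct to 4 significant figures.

°R = K × 9/5.
Applying the formula gives 762.8 K.

762.8 kelvins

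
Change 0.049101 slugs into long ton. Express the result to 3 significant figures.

1 slug = 0.0143634 long ton.
So 0.049101 × 0.0143634 ≈ 0.000705 long ton.

0.000705 long ton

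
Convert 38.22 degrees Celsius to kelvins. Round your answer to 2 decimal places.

311.37 kelvins

K = °C + 273.15.
Applying the formula gives 311.37 K.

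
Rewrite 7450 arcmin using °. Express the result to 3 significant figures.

124 degrees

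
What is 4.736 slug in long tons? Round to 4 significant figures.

1 slug = 0.0143634 long ton.
So 4.736 × 0.0143634 ≈ 0.06803 long ton.

0.06803 long tons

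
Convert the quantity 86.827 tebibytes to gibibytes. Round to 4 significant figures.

1 TiB = 1024.00 GiB.
So 86.827 × 1024.00 ≈ 88910 GiB.

88910 gibibytes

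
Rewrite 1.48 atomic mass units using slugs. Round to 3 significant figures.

1 u = 1.13783e-28 slugs.
So 1.48 × 1.13783e-28 ≈ 1.68e-28 slug.

1.68e-28 slug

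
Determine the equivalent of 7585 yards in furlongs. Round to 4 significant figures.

1 yd = 0.00454545 furlong.
7585 × 0.00454545 ≈ 34.48 furlong.

34.48 furlong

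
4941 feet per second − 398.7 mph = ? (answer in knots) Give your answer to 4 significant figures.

4941 ft/s = 2927.46 kn and 398.7 mph = 346.461 kn.
2927.46 − 346.461 ≈ 2581 kn.

2581 kn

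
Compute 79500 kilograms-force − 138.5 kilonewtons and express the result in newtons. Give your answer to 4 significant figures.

79500 kgf = 779629 N and 138.5 kN = 138500 N.
779629 − 138500 ≈ 641100 N.

641100 newtons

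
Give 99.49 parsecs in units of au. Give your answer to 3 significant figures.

1 pc = 206265 au.
So 99.49 × 206265 ≈ 2.05e+7 au.

2.05e+7 astronomical units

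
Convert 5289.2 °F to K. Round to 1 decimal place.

3193.8 K

K = (°F + 459.67) × 5/9.
Applying the formula gives 3193.8 K.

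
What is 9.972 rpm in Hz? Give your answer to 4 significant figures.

1 revolution per minute = 0.0166667 Hz.
Thus 9.972 × 0.0166667 ≈ 0.1662 Hz.

0.1662 Hz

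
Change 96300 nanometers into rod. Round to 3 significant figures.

1.91 × 10^-5 rods

1 nanometer = 1.98839 × 10^-10 rods.
Thus 96300 × 1.98839 × 10^-10 ≈ 1.91 × 10^-5 rod.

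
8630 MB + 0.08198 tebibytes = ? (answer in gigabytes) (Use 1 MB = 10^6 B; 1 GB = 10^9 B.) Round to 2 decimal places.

98.77 gigabytes

8630 MB = 8.63000 GB and 0.08198 TiB = 90.1380 GB.
8.63000 + 90.1380 ≈ 98.77 GB.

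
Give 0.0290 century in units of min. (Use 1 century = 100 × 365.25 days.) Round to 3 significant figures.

1 century = 5.25960 × 10^7 minutes.
Then 0.0290 × 5.25960 × 10^7 ≈ 1.53 × 10^6 min.

1.53 × 10^6 minutes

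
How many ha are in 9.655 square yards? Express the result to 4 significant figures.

0.0008073 ha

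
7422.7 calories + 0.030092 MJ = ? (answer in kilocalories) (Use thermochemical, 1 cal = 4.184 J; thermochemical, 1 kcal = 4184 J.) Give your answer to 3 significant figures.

14.6 kcal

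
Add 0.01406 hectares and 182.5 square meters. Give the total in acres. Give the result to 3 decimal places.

0.080 acre

0.01406 ha = 0.0347430 acre and 182.5 m² = 0.0450967 acre.
0.0347430 + 0.0450967 ≈ 0.080 acre.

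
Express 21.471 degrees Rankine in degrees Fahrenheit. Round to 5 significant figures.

-438.20 °F

°R = °F + 459.67.
Applying the formula gives -438.20 °F.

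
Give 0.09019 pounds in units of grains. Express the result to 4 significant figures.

631.3 gr

1 lb = 7000.00 grains.
0.09019 × 7000.00 ≈ 631.3 gr.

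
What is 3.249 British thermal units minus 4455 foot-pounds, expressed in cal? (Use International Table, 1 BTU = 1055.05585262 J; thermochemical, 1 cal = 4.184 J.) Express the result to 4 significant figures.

-624.4 cal

3.249 BTU = 819.282 cal and 4455 ft·lbf = 1443.64 cal.
819.282 − 1443.64 ≈ -624.4 cal.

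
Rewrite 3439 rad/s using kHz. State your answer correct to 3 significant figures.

1 radian per second = 0.000159155 kHz.
So 3439 × 0.000159155 ≈ 0.547 kHz.

0.547 kHz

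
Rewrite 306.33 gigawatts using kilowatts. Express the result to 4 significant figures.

3.063e+8 kW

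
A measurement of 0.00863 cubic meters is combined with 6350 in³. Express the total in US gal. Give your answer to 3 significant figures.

29.8 US gallons

0.00863 m³ = 2.27980 US gal and 6350 in³ = 27.4892 US gal.
2.27980 + 27.4892 ≈ 29.8 US gal.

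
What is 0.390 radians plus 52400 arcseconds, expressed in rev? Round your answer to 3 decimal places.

0.103 rev

0.390 rad = 0.0620704 rev and 52400 arcsec = 0.0404321 rev.
0.0620704 + 0.0404321 ≈ 0.103 rev.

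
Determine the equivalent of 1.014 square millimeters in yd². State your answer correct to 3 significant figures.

1 mm² = 1.19599 × 10^-6 yd².
Thus 1.014 × 1.19599 × 10^-6 ≈ 1.21 × 10^-6 yd².

1.21 × 10^-6 yd²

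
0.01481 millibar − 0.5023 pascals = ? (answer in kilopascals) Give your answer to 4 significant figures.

0.01481 mbar = 0.00148100 kPa and 0.5023 Pa = 0.000502300 kPa.
0.00148100 − 0.000502300 ≈ 0.0009787 kPa.

0.0009787 kilopascals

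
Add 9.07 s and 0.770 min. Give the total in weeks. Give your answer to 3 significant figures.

9.14 × 10^-5 wk

9.07 s = 1.49967 × 10^-5 wk and 0.770 min = 7.63889 × 10^-5 wk.
1.49967 × 10^-5 + 7.63889 × 10^-5 ≈ 9.14 × 10^-5 wk.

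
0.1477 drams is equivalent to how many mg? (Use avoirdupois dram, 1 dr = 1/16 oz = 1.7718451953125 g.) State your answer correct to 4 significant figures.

1 dr = 1771.85 milligrams.
Then 0.1477 × 1771.85 ≈ 261.7 mg.

261.7 milligrams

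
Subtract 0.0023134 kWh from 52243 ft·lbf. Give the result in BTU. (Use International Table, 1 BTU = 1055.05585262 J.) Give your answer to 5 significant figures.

52243 ft·lbf = 67.1358 BTU and 0.0023134 kWh = 7.89365 BTU.
67.1358 − 7.89365 ≈ 59.242 BTU.

59.242 BTU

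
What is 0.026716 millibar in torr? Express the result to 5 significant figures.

0.020039 torr

1 millibar = 0.750062 torr.
0.026716 × 0.750062 ≈ 0.020039 torr.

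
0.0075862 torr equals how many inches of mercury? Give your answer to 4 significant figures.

1 torr = 0.0393701 inches of mercury.
Then 0.0075862 × 0.0393701 ≈ 0.0002987 inHg.

0.0002987 inches of mercury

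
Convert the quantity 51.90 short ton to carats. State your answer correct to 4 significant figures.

2.354e+8 ct

1 short ton = 4.53592e+6 ct.
Then 51.90 × 4.53592e+6 ≈ 2.354e+8 ct.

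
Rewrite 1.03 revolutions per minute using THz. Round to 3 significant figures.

1 revolution per minute = 1.66667 × 10^-14 THz.
So 1.03 × 1.66667 × 10^-14 ≈ 1.72 × 10^-14 THz.

1.72 × 10^-14 THz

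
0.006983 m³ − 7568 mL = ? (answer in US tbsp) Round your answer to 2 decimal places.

0.006983 m³ = 472.247 US tbsp and 7568 mL = 511.809 US tbsp.
472.247 − 511.809 ≈ -39.56 US tbsp.

-39.56 US tbsp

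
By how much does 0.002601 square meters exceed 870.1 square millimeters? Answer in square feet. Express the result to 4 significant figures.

0.002601 m² = 0.0279969 ft² and 870.1 mm² = 0.00936568 ft².
0.0279969 − 0.00936568 ≈ 0.01863 ft².

0.01863 square feet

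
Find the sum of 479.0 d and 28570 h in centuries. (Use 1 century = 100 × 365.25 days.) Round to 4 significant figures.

0.04571 century

479.0 d = 0.0131143 century and 28570 h = 0.0325918 century.
0.0131143 + 0.0325918 ≈ 0.04571 century.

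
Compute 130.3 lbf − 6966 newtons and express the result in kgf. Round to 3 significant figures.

-651 kgf

130.3 lbf = 59.1031 kgf and 6966 N = 710.334 kgf.
59.1031 − 710.334 ≈ -651 kgf.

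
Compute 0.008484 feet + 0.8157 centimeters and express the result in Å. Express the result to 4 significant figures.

0.008484 ft = 2.58592e+7 Å and 0.8157 cm = 8.15700e+7 Å.
2.58592e+7 + 8.15700e+7 ≈ 1.074e+8 Å.

1.074e+8 angstroms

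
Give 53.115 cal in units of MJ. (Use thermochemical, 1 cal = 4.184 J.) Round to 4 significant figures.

0.0002222 MJ

1 calorie = 4.18400e-6 megajoules.
53.115 × 4.18400e-6 ≈ 0.0002222 MJ.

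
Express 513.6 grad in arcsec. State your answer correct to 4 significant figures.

1.664 × 10^6 arcsec

1 gradian = 3240.00 arcseconds.
Then 513.6 × 3240.00 ≈ 1.664 × 10^6 arcsec.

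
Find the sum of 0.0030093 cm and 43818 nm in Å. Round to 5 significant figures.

739110 Å

0.0030093 cm = 300930 Å and 43818 nm = 438180 Å.
300930 + 438180 ≈ 739110 Å.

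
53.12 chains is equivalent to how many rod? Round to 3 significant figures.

212 rod

1 chain = 4.00000 rod.
So 53.12 × 4.00000 ≈ 212 rod.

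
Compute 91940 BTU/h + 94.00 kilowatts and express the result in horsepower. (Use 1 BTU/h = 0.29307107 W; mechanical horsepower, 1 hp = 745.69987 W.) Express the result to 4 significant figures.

162.2 horsepower

91940 BTU/h = 36.1338 hp and 94.00 kW = 126.056 hp.
36.1338 + 126.056 ≈ 162.2 hp.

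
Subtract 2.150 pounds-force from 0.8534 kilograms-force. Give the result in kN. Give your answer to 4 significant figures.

-0.001195 kilonewtons

0.8534 kgf = 0.00836900 kN and 2.150 lbf = 0.00956368 kN.
0.00836900 − 0.00956368 ≈ -0.001195 kN.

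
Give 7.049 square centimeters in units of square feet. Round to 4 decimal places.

0.0076 ft²

1 square centimeter = 0.00107639 square feet.
Thus 7.049 × 0.00107639 ≈ 0.0076 ft².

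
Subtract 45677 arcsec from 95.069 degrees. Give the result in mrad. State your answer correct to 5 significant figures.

1437.8 mrad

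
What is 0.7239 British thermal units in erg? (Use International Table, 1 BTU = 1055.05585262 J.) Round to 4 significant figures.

7.638e+9 erg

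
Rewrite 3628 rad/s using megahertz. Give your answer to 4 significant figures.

1 radian per second = 1.59155 × 10^-7 MHz.
So 3628 × 1.59155 × 10^-7 ≈ 0.0005774 MHz.

0.0005774 megahertz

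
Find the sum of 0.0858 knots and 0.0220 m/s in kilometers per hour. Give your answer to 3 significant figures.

0.0858 kn = 0.158902 km/h and 0.0220 m/s = 0.0792000 km/h.
0.158902 + 0.0792000 ≈ 0.238 km/h.

0.238 km/h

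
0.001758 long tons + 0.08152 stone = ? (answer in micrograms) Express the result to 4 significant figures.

2.304e+9 micrograms

0.001758 long ton = 1.78621e+9 μg and 0.08152 st = 5.17676e+8 μg.
1.78621e+9 + 5.17676e+8 ≈ 2.304e+9 μg.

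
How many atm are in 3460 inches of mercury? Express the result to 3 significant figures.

116 atm

1 inHg = 0.0334211 atmospheres.
So 3460 × 0.0334211 ≈ 116 atm.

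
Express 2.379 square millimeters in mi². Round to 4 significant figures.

1 mm² = 3.86102e-13 mi².
Thus 2.379 × 3.86102e-13 ≈ 9.185e-13 mi².

9.185e-13 square miles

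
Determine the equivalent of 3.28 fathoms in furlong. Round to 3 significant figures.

1 fathom = 0.00909091 furlong.
Thus 3.28 × 0.00909091 ≈ 0.0298 furlong.

0.0298 furlong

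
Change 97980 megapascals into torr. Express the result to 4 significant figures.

1 megapascal = 7500.62 torr.
97980 × 7500.62 ≈ 7.349e+8 torr.

7.349e+8 torr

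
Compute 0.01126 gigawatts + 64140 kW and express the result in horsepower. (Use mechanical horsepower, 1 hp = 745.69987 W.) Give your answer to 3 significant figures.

101000 hp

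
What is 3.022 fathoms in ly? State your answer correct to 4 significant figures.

5.842e-16 ly

1 fathom = 1.93304e-16 ly.
So 3.022 × 1.93304e-16 ≈ 5.842e-16 ly.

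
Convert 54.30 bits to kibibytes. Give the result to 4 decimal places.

1 bit = 0.000122070 KiB.
Then 54.30 × 0.000122070 ≈ 0.0066 KiB.

0.0066 kibibytes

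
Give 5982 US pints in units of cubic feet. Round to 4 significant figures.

99.96 ft³

1 US pint = 0.0167101 cubic feet.
Thus 5982 × 0.0167101 ≈ 99.96 ft³.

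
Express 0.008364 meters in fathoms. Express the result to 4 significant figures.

1 meter = 0.546807 fathoms.
So 0.008364 × 0.546807 ≈ 0.004573 fathom.

0.004573 fathom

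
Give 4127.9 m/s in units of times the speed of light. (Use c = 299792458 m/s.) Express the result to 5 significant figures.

1 meter per second = 3.33564 × 10^-9 c.
So 4127.9 × 3.33564 × 10^-9 ≈ 1.3769 × 10^-5 c.

1.3769 × 10^-5 c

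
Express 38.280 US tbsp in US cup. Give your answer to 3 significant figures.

1 US tbsp = 0.0625000 US cup.
Thus 38.280 × 0.0625000 ≈ 2.39 US cup.

2.39 US cups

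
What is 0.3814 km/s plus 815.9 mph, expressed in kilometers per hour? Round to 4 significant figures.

0.3814 km/s = 1373.04 km/h and 815.9 mph = 1313.06 km/h.
1373.04 + 1313.06 ≈ 2686 km/h.

2686 km/h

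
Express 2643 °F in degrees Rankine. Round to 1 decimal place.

3102.7 °R

°R = °F + 459.67.
Applying the formula gives 3102.7 °R.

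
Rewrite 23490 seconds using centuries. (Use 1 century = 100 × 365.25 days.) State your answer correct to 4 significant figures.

1 s = 3.16881e-10 century.
So 23490 × 3.16881e-10 ≈ 7.444e-6 century.

7.444e-6 century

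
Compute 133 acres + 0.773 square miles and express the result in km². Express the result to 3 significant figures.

2.54 km²

133 acre = 0.538232 km² and 0.773 mi² = 2.00206 km².
0.538232 + 2.00206 ≈ 2.54 km².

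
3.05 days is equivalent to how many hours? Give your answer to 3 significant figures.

73.2 hours

1 d = 24.0000 h.
3.05 × 24.0000 ≈ 73.2 h.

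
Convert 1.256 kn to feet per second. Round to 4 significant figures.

1 kn = 1.68781 ft/s.
1.256 × 1.68781 ≈ 2.120 ft/s.

2.120 feet per second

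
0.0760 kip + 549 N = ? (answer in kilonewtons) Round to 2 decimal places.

0.89 kN

0.0760 kip = 0.338065 kN and 549 N = 0.549000 kN.
0.338065 + 0.549000 ≈ 0.89 kN.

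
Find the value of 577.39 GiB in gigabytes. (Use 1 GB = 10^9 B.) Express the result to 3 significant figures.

1 gibibyte = 1.07374 GB.
Thus 577.39 × 1.07374 ≈ 620 GB.

620 GB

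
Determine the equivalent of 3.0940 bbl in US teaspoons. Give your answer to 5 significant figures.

1 oil barrel = 32256.0 US tsp.
Thus 3.0940 × 32256.0 ≈ 99800 US tsp.

99800 US teaspoons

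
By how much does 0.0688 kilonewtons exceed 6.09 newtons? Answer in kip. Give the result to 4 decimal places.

0.0688 kN = 0.0154669 kip and 6.09 N = 0.00136909 kip.
0.0154669 − 0.00136909 ≈ 0.0141 kip.

0.0141 kips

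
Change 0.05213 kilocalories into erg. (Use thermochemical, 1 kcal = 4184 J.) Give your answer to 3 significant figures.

1 kilocalorie = 4.18400 × 10^10 erg.
Then 0.05213 × 4.18400 × 10^10 ≈ 2.18 × 10^9 erg.

2.18 × 10^9 erg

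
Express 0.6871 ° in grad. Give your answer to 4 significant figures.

1 degree = 1.11111 gradians.
0.6871 × 1.11111 ≈ 0.7634 grad.

0.7634 grad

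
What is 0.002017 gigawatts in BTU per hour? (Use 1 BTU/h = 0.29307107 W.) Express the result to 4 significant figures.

6.882 × 10^6 BTU per hour

1 gigawatt = 3.41214 × 10^9 BTU per hour.
Then 0.002017 × 3.41214 × 10^9 ≈ 6.882 × 10^6 BTU/h.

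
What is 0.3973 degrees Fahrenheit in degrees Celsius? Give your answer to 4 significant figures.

-17.56 °C

°F = °C × 9/5 + 32.
Applying the formula gives -17.56 °C.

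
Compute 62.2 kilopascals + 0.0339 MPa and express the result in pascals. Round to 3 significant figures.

62.2 kPa = 62200.0 Pa and 0.0339 MPa = 33900.0 Pa.
62200.0 + 33900.0 ≈ 96100 Pa.

96100 Pa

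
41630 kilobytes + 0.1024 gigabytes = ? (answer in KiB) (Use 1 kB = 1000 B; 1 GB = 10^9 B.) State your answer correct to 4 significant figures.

140700 KiB

41630 kB = 40654.3 KiB and 0.1024 GB = 100000 KiB.
40654.3 + 100000 ≈ 140700 KiB.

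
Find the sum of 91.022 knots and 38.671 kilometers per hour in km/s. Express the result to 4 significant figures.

91.022 kn = 0.0468258 km/s and 38.671 km/h = 0.0107419 km/s.
0.0468258 + 0.0107419 ≈ 0.05757 km/s.

0.05757 km/s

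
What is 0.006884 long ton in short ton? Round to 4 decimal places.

1 long ton = 1.12000 short ton.
Then 0.006884 × 1.12000 ≈ 0.0077 short ton.

0.0077 short tons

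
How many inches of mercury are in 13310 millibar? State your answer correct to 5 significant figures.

393.04 inHg

1 millibar = 0.0295300 inHg.
Thus 13310 × 0.0295300 ≈ 393.04 inHg.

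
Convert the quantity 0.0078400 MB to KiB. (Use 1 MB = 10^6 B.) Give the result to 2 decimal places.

1 megabyte = 976.5625 kibibytes.
So 0.0078400 × 976.5625 ≈ 7.66 KiB.

7.66 KiB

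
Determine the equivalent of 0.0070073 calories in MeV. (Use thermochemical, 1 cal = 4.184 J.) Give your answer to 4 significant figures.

1 cal = 2.61145e+13 megaelectronvolts.
Thus 0.0070073 × 2.61145e+13 ≈ 1.830e+11 MeV.

1.830e+11 MeV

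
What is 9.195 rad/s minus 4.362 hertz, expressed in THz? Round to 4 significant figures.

9.195 rad/s = 1.46343 × 10^-12 THz and 4.362 Hz = 4.36200 × 10^-12 THz.
1.46343 × 10^-12 − 4.36200 × 10^-12 ≈ -2.899 × 10^-12 THz.

-2.899 × 10^-12 terahertz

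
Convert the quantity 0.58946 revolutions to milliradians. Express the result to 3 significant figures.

1 revolution = 6283.19 milliradians.
Thus 0.58946 × 6283.19 ≈ 3700 mrad.

3700 mrad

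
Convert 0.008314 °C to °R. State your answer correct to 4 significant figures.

491.7 °R

°R = (°C + 273.15) × 9/5.
Applying the formula gives 491.7 °R.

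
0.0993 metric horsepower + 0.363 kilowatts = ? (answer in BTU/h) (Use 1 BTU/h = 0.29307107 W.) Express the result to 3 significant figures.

0.0993 PS = 249.206 BTU/h and 0.363 kW = 1238.61 BTU/h.
249.206 + 1238.61 ≈ 1490 BTU/h.

1490 BTU/h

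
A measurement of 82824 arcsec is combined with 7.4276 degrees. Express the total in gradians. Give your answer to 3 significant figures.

33.8 gradians

82824 arcsec = 25.5630 grad and 7.4276 ° = 8.25289 grad.
25.5630 + 8.25289 ≈ 33.8 grad.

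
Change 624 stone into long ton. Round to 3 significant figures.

3.90 long tons

1 stone = 0.00625000 long ton.
So 624 × 0.00625000 ≈ 3.90 long ton.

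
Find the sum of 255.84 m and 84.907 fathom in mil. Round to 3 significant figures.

1.62 × 10^7 mil

255.84 m = 1.00724 × 10^7 mil and 84.907 fathom = 6.11330 × 10^6 mil.
1.00724 × 10^7 + 6.11330 × 10^6 ≈ 1.62 × 10^7 mil.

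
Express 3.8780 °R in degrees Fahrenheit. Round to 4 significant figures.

°R = °F + 459.67.
Applying the formula gives -455.8 °F.

-455.8 °F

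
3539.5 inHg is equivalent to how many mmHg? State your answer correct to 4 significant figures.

89900 mmHg

1 inch of mercury = 25.4000 millimeters of mercury.
Thus 3539.5 × 25.4000 ≈ 89900 mmHg.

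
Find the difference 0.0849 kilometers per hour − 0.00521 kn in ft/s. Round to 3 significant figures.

0.0686 feet per second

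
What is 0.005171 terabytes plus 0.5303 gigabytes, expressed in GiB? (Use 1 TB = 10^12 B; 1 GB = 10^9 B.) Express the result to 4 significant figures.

0.005171 TB = 4.81587 GiB and 0.5303 GB = 0.493880 GiB.
4.81587 + 0.493880 ≈ 5.310 GiB.

5.310 gibibytes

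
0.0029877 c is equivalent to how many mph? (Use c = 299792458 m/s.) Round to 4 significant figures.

2.004 × 10^6 mph

1 speed of light = 6.70617 × 10^8 miles per hour.
0.0029877 × 6.70617 × 10^8 ≈ 2.004 × 10^6 mph.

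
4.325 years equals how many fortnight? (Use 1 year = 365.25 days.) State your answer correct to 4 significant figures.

112.8 fortnight

1 yr = 26.0893 fortnights.
Thus 4.325 × 26.0893 ≈ 112.8 fortnight.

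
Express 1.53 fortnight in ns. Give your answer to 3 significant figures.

1 fortnight = 1.20960 × 10^15 ns.
1.53 × 1.20960 × 10^15 ≈ 1.85 × 10^15 ns.

1.85 × 10^15 ns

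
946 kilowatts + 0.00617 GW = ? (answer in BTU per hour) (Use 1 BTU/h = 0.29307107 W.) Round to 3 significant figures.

946 kW = 3.22789 × 10^6 BTU/h and 0.00617 GW = 2.10529 × 10^7 BTU/h.
3.22789 × 10^6 + 2.10529 × 10^7 ≈ 2.43 × 10^7 BTU/h.

2.43 × 10^7 BTU/h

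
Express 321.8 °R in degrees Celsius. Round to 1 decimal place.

°R = (°C + 273.15) × 9/5.
Applying the formula gives -94.4 °C.

-94.4 degrees Celsius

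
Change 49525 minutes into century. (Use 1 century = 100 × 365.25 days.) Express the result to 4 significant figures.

0.0009416 centuries

1 minute = 1.90129e-8 centuries.
So 49525 × 1.90129e-8 ≈ 0.0009416 century.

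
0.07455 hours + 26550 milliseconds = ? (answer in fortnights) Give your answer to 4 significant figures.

0.0002438 fortnight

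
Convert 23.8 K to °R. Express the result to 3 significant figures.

°R = K × 9/5.
Applying the formula gives 42.8 °R.

42.8 °R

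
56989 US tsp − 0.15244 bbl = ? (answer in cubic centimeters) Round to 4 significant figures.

256700 cubic centimeters

56989 US tsp = 280894 cm³ and 0.15244 bbl = 24236.0 cm³.
280894 − 24236.0 ≈ 256700 cm³.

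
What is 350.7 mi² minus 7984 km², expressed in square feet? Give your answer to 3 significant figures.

-7.62 × 10^10 square feet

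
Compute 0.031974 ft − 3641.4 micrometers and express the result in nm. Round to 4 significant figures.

0.031974 ft = 9.74568e+6 nm and 3641.4 μm = 3.64140e+6 nm.
9.74568e+6 − 3.64140e+6 ≈ 6.104e+6 nm.

6.104e+6 nm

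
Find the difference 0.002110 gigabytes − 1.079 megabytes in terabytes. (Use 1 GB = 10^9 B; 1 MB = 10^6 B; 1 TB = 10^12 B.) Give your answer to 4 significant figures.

1.031 × 10^-6 TB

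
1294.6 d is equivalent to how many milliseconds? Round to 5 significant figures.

1 day = 8.64000e+7 milliseconds.
Then 1294.6 × 8.64000e+7 ≈ 1.1185e+11 ms.

1.1185e+11 milliseconds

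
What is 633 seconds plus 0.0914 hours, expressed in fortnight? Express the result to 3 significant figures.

0.000795 fortnights

633 s = 0.000523313 fortnight and 0.0914 h = 0.000272024 fortnight.
0.000523313 + 0.000272024 ≈ 0.000795 fortnight.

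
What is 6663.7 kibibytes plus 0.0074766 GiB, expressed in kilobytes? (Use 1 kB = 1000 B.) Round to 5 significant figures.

14852 kB

6663.7 KiB = 6823.63 kB and 0.0074766 GiB = 8027.94 kB.
6823.63 + 8027.94 ≈ 14852 kB.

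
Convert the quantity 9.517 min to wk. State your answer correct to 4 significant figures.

0.0009441 weeks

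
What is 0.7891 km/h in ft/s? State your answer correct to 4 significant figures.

1 km/h = 0.911344 ft/s.
Thus 0.7891 × 0.911344 ≈ 0.7191 ft/s.

0.7191 ft/s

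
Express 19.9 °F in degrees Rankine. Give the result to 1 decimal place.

479.6 degrees Rankine

°R = °F + 459.67.
Applying the formula gives 479.6 °R.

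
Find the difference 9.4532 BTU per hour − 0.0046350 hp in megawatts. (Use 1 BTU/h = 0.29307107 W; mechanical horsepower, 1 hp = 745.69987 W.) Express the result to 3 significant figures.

-6.86 × 10^-7 MW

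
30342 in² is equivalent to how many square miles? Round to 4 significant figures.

1 square inch = 2.49098 × 10^-10 mi².
Then 30342 × 2.49098 × 10^-10 ≈ 7.558 × 10^-6 mi².

7.558 × 10^-6 square miles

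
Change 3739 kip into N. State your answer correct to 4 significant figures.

1.663 × 10^7 N

1 kip = 4448.22 newtons.
3739 × 4448.22 ≈ 1.663 × 10^7 N.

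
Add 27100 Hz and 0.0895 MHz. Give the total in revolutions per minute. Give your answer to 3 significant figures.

7.00e+6 rpm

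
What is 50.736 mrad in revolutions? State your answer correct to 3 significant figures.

1 mrad = 0.000159155 rev.
50.736 × 0.000159155 ≈ 0.00807 rev.

0.00807 revolutions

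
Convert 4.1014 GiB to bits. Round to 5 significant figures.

1 gibibyte = 8.58993e+9 bit.
Thus 4.1014 × 8.58993e+9 ≈ 3.5231e+10 bit.

3.5231e+10 bit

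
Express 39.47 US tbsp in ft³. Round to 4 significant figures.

0.02061 cubic feet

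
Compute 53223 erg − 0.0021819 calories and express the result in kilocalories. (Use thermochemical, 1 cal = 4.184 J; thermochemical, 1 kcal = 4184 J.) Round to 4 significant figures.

-9.098e-7 kilocalories

53223 erg = 1.27206e-6 kcal and 0.0021819 cal = 2.18190e-6 kcal.
1.27206e-6 − 2.18190e-6 ≈ -9.098e-7 kcal.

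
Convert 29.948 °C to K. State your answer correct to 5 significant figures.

303.10 kelvins

K = °C + 273.15.
Applying the formula gives 303.10 K.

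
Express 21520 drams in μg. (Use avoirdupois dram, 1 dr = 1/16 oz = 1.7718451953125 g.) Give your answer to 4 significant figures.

1 dr = 1.77185 × 10^6 μg.
Then 21520 × 1.77185 × 10^6 ≈ 3.813 × 10^10 μg.

3.813 × 10^10 micrograms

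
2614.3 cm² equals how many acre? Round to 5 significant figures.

6.4601 × 10^-5 acre

1 square centimeter = 2.47105 × 10^-8 acre.
Then 2614.3 × 2.47105 × 10^-8 ≈ 6.4601 × 10^-5 acre.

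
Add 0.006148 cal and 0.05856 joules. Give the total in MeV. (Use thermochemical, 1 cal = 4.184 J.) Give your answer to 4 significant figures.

5.261e+11 MeV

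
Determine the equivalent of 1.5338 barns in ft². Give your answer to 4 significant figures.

1.651e-27 ft²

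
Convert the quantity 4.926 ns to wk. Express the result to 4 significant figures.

8.145 × 10^-15 weeks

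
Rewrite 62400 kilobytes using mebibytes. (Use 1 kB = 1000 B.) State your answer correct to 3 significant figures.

59.5 MiB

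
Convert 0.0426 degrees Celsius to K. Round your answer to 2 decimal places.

273.19 kelvins

K = °C + 273.15.
Applying the formula gives 273.19 K.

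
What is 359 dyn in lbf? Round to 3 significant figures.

0.000807 lbf

1 dyne = 2.24809 × 10^-6 lbf.
So 359 × 2.24809 × 10^-6 ≈ 0.000807 lbf.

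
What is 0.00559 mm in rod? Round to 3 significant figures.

1.11e-6 rod

1 millimeter = 0.000198839 rods.
Then 0.00559 × 0.000198839 ≈ 1.11e-6 rod.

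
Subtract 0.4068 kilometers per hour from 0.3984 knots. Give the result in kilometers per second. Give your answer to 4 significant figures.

9.195 × 10^-5 km/s

0.3984 kn = 0.0002049547 km/s and 0.4068 km/h = 0.0001130000 km/s.
0.0002049547 − 0.0001130000 ≈ 9.195 × 10^-5 km/s.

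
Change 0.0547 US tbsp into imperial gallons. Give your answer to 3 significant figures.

0.000178 imperial gallons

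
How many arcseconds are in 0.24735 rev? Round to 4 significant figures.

320600 arcsec

1 rev = 1.29600 × 10^6 arcseconds.
Then 0.24735 × 1.29600 × 10^6 ≈ 320600 arcsec.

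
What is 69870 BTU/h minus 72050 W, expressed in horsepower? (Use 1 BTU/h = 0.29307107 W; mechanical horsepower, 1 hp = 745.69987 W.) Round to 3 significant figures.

69870 BTU/h = 27.4599 hp and 72050 W = 96.6206 hp.
27.4599 − 96.6206 ≈ -69.2 hp.

-69.2 hp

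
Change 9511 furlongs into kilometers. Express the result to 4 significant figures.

1 furlong = 0.201168 km.
Then 9511 × 0.201168 ≈ 1913 km.

1913 km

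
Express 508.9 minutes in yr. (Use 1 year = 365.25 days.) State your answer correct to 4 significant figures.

0.0009676 years

1 min = 1.90129 × 10^-6 yr.
Thus 508.9 × 1.90129 × 10^-6 ≈ 0.0009676 yr.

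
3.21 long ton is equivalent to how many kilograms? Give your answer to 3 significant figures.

3260 kg

1 long ton = 1016.05 kilograms.
Then 3.21 × 1016.05 ≈ 3260 kg.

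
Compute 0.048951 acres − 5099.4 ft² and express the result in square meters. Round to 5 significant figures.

-275.65 m²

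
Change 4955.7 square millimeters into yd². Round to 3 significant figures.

1 square millimeter = 1.19599e-6 yd².
Then 4955.7 × 1.19599e-6 ≈ 0.00593 yd².

0.00593 square yards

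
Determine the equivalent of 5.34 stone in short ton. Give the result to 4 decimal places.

1 stone = 0.00700000 short ton.
5.34 × 0.00700000 ≈ 0.0374 short ton.

0.0374 short ton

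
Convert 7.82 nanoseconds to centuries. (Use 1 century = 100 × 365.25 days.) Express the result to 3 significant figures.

1 ns = 3.16881e-19 century.
Then 7.82 × 3.16881e-19 ≈ 2.48e-18 century.

2.48e-18 centuries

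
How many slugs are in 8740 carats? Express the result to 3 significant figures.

0.120 slug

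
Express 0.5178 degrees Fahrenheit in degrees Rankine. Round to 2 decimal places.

460.19 degrees Rankine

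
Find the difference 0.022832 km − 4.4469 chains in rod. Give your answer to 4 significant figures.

-13.25 rod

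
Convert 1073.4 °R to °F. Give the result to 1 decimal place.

613.7 °F

°R = °F + 459.67.
Applying the formula gives 613.7 °F.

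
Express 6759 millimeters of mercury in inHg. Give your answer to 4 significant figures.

266.1 inHg

1 mmHg = 0.0393701 inHg.
Then 6759 × 0.0393701 ≈ 266.1 inHg.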